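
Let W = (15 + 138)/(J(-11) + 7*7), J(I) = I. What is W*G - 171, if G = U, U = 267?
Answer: 34353/38 ≈ 904.03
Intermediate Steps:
G = 267
W = 153/38 (W = (15 + 138)/(-11 + 7*7) = 153/(-11 + 49) = 153/38 ≈ 4.0263)
W*G - 171 = (153/38)*267 - 171 = 40851/38 - 171 = 34353/38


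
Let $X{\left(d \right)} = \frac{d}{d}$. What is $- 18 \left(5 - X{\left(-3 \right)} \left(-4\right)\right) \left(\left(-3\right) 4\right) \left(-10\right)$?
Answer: $-19440$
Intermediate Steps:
$X{\left(d \right)} = 1$
$- 18 \left(5 - X{\left(-3 \right)} \left(-4\right)\right) \left(\left(-3\right) 4\right) \left(-10\right) = - 18 \left(5 - 1 \left(-4\right)\right) \left(\left(-3\right) 4\right) \left(-10\right) = - 18 \left(5 - -4\right) \left(-12\right) \left(-10\right) = - 18 \left(5 + 4\right) \left(-12\right) \left(-10\right) = - 18 \cdot 9 \left(-12\right) \left(-10\right) = \left(-18\right) \left(-108\right) \left(-10\right) = 1944 \left(-10\right) = -19440$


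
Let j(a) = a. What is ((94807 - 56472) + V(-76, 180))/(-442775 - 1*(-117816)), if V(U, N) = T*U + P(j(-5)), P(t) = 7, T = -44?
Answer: -41686/324959 ≈ -0.12828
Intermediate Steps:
V(U, N) = 7 - 44*U (V(U, N) = -44*U + 7 = 7 - 44*U)
((94807 - 56472) + V(-76, 180))/(-442775 - 1*(-117816)) = ((94807 - 56472) + (7 - 44*(-76)))/(-442775 - 1*(-117816)) = (38335 + (7 + 3344))/(-442775 + 117816) = (38335 + 3351)/(-324959) = 41686*(-1/324959) = -41686/324959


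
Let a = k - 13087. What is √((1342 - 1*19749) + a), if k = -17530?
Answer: 8*I*√766 ≈ 221.41*I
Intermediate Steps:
a = -30617 (a = -17530 - 13087 = -30617)
√((1342 - 1*19749) + a) = √((1342 - 1*19749) - 30617) = √((1342 - 19749) - 30617) = √(-18407 - 30617) = √(-49024) = 8*I*√766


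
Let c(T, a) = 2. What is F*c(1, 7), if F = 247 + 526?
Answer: 1546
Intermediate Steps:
F = 773
F*c(1, 7) = 773*2 = 1546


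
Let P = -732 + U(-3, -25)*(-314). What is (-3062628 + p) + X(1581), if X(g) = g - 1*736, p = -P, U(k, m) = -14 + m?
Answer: -3073297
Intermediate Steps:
P = 11514 (P = -732 + (-14 - 25)*(-314) = -732 - 39*(-314) = -732 + 12246 = 11514)
p = -11514 (p = -1*11514 = -11514)
X(g) = -736 + g (X(g) = g - 736 = -736 + g)
(-3062628 + p) + X(1581) = (-3062628 - 11514) + (-736 + 1581) = -3074142 + 845 = -3073297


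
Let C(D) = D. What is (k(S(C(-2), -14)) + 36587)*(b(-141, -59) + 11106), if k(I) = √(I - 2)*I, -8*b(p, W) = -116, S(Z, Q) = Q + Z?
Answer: 813731467/2 - 533784*I*√2 ≈ 4.0687e+8 - 7.5489e+5*I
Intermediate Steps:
b(p, W) = 29/2 (b(p, W) = -⅛*(-116) = 29/2)
k(I) = I*√(-2 + I) (k(I) = √(-2 + I)*I = I*√(-2 + I))
(k(S(C(-2), -14)) + 36587)*(b(-141, -59) + 11106) = ((-14 - 2)*√(-2 + (-14 - 2)) + 36587)*(29/2 + 11106) = (-16*√(-2 - 16) + 36587)*(22241/2) = (-48*I*√2 + 36587)*(22241/2) = (36587 - 48*I*√2)*(22241/2) = 813731467/2 - 533784*I*√2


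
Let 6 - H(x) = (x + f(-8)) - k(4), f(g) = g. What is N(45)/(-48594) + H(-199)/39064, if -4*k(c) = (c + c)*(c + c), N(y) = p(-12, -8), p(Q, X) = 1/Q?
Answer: 7182205/1423707012 ≈ 0.0050447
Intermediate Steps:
N(y) = -1/12 (N(y) = 1/(-12) = -1/12)
k(c) = -c² (k(c) = -(c + c)*(c + c)/4 = -2*c*2*c/4 = -c²)
H(x) = -2 - x (H(x) = 6 - ((x - 8) - (-1)*4²) = 6 - ((-8 + x) - (-1)*16) = 6 - ((-8 + x) - 1*(-16)) = 6 - ((-8 + x) + 16) = 6 - (8 + x) = 6 + (-8 - x) = -2 - x)
N(45)/(-48594) + H(-199)/39064 = -1/12/(-48594) + (-2 - 1*(-199))/39064 = -1/12*(-1/48594) + (-2 + 199)*(1/39064) = 1/583128 + 197*(1/39064) = 1/583128 + 197/39064 = 7182205/1423707012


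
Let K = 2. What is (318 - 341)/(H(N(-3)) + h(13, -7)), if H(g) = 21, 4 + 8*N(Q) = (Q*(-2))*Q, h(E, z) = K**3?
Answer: -23/29 ≈ -0.79310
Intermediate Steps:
h(E, z) = 8 (h(E, z) = 2**3 = 8)
N(Q) = -1/2 - Q**2/4 (N(Q) = -1/2 + ((Q*(-2))*Q)/8 = -1/2 + ((-2*Q)*Q)/8 = -1/2 + (-2*Q**2)/8 = -1/2 - Q**2/4)
(318 - 341)/(H(N(-3)) + h(13, -7)) = (318 - 341)/(21 + 8) = -23/29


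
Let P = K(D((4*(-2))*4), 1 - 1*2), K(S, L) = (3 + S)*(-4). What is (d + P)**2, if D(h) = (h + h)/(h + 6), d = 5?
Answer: 47961/169 ≈ 283.79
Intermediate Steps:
D(h) = 2*h/(6 + h) (D(h) = (2*h)/(6 + h) = 2*h/(6 + h))
K(S, L) = -12 - 4*S
P = -284/13 (P = -12 - 8*(4*(-2))*4/(6 + (4*(-2))*4) = -12 - 8*(-8*4)/(6 - 8*4) = -12 - 8*(-32)/(6 - 32) = -12 - 8*(-32)/(-26) = -12 - 8*(-32)*(-1)/26 = -12 - 4*32/13 = -12 - 128/13 = -284/13 ≈ -21.846)
(d + P)**2 = (5 - 284/13)**2 = (-219/13)**2 = 47961/169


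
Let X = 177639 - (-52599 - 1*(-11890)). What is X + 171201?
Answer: 389549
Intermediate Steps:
X = 218348 (X = 177639 - (-52599 + 11890) = 177639 - 1*(-40709) = 177639 + 40709 = 218348)
X + 171201 = 218348 + 171201 = 389549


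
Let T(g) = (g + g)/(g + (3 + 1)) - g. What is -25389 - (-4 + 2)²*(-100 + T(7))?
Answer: -274627/11 ≈ -24966.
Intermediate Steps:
T(g) = -g + 2*g/(4 + g) (T(g) = (2*g)/(g + 4) - g = (2*g)/(4 + g) - g = 2*g/(4 + g) - g = -g + 2*g/(4 + g))
-25389 - (-4 + 2)²*(-100 + T(7)) = -25389 - (-4 + 2)²*(-100 - 1*7*(2 + 7)/(4 + 7)) = -25389 - (-2)²*(-100 - 1*7*9/11) = -25389 - 4*(-100 - 1*7*1/11*9) = -25389 - 4*(-100 - 63/11) = -25389 - 4*(-1163)/11 = -25389 - 1*(-4652/11) = -25389 + 4652/11 = -274627/11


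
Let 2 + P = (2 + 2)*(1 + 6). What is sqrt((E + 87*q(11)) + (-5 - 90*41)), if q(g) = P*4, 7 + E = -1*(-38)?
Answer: 2*sqrt(1346) ≈ 73.376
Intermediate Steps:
E = 31 (E = -7 - 1*(-38) = -7 + 38 = 31)
P = 26 (P = -2 + (2 + 2)*(1 + 6) = -2 + 4*7 = -2 + 28 = 26)
q(g) = 104 (q(g) = 26*4 = 104)
sqrt((E + 87*q(11)) + (-5 - 90*41)) = sqrt((31 + 87*104) + (-5 - 90*41)) = sqrt((31 + 9048) + (-5 - 3690)) = sqrt(9079 - 3695) = sqrt(5384) = 2*sqrt(1346)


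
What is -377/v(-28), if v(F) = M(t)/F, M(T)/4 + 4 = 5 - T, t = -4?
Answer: 2639/5 ≈ 527.80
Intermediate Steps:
M(T) = 4 - 4*T (M(T) = -16 + 4*(5 - T) = -16 + (20 - 4*T) = 4 - 4*T)
v(F) = 20/F (v(F) = (4 - 4*(-4))/F = (4 + 16)/F = 20/F)
-377/v(-28) = -377/(20/(-28)) = -377/(20*(-1/28)) = -377/(-5/7) = -377*(-7/5) = 2639/5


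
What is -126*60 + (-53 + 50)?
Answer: -7563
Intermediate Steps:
-126*60 + (-53 + 50) = -7560 - 3 = -7563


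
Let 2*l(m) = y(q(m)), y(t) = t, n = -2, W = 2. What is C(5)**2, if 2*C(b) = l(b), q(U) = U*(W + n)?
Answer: 0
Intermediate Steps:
q(U) = 0 (q(U) = U*(2 - 2) = U*0 = 0)
l(m) = 0 (l(m) = (1/2)*0 = 0)
C(b) = 0 (C(b) = (1/2)*0 = 0)
C(5)**2 = 0**2 = 0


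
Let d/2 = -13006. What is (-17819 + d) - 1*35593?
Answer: -79424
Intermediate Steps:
d = -26012 (d = 2*(-13006) = -26012)
(-17819 + d) - 1*35593 = (-17819 - 26012) - 1*35593 = -43831 - 35593 = -79424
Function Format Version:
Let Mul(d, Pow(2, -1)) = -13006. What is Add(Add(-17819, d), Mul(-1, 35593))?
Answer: -79424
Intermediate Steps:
d = -26012 (d = Mul(2, -13006) = -26012)
Add(Add(-17819, d), Mul(-1, 35593)) = Add(Add(-17819, -26012), Mul(-1, 35593)) = Add(-43831, -35593) = -79424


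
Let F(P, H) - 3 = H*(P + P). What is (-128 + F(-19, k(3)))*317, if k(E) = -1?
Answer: -27579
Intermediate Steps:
F(P, H) = 3 + 2*H*P (F(P, H) = 3 + H*(P + P) = 3 + H*(2*P) = 3 + 2*H*P)
(-128 + F(-19, k(3)))*317 = (-128 + (3 + 2*(-1)*(-19)))*317 = (-128 + (3 + 38))*317 = (-128 + 41)*317 = -87*317 = -27579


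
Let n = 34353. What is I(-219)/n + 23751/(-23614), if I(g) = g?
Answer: -273696523/270403914 ≈ -1.0122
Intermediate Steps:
I(-219)/n + 23751/(-23614) = -219/34353 + 23751/(-23614) = -219*1/34353 + 23751*(-1/23614) = -73/11451 - 23751/23614 = -273696523/270403914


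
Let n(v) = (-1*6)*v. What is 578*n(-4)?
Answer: 13872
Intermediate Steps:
n(v) = -6*v
578*n(-4) = 578*(-6*(-4)) = 578*24 = 13872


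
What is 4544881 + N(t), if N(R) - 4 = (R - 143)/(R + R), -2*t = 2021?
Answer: 18370427477/4042 ≈ 4.5449e+6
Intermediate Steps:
t = -2021/2 (t = -1/2*2021 = -2021/2 ≈ -1010.5)
N(R) = 4 + (-143 + R)/(2*R) (N(R) = 4 + (R - 143)/(R + R) = 4 + (-143 + R)/((2*R)) = 4 + (-143 + R)*(1/(2*R)) = 4 + (-143 + R)/(2*R))
4544881 + N(t) = 4544881 + (-143 + 9*(-2021/2))/(2*(-2021/2)) = 4544881 + (1/2)*(-2/2021)*(-143 - 18189/2) = 4544881 + (1/2)*(-2/2021)*(-18475/2) = 4544881 + 18475/4042 = 18370427477/4042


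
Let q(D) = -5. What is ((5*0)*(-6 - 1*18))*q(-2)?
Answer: 0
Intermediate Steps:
((5*0)*(-6 - 1*18))*q(-2) = ((5*0)*(-6 - 1*18))*(-5) = (0*(-6 - 18))*(-5) = (0*(-24))*(-5) = 0*(-5) = 0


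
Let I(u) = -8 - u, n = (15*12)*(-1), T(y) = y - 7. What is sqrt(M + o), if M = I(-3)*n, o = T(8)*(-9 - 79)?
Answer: 2*sqrt(203) ≈ 28.496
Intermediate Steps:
T(y) = -7 + y
n = -180 (n = 180*(-1) = -180)
o = -88 (o = (-7 + 8)*(-9 - 79) = 1*(-88) = -88)
M = 900 (M = (-8 - 1*(-3))*(-180) = (-8 + 3)*(-180) = -5*(-180) = 900)
sqrt(M + o) = sqrt(900 - 88) = sqrt(812) = 2*sqrt(203)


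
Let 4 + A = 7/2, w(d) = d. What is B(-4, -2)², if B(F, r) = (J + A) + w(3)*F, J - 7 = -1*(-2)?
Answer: 49/4 ≈ 12.250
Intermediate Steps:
J = 9 (J = 7 - 1*(-2) = 7 + 2 = 9)
A = -½ (A = -4 + 7/2 = -½ ≈ -0.50000)
B(F, r) = 17/2 + 3*F (B(F, r) = (9 - ½) + 3*F = 17/2 + 3*F)
B(-4, -2)² = (17/2 + 3*(-4))² = (17/2 - 12)² = (-7/2)² = 49/4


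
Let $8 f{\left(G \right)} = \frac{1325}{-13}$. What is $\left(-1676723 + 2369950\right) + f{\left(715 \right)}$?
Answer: $\frac{72094283}{104} \approx 6.9321 \cdot 10^{5}$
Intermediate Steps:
$f{\left(G \right)} = - \frac{1325}{104}$ ($f{\left(G \right)} = \frac{1325 \frac{1}{-13}}{8} = \frac{1325 \left(- \frac{1}{13}\right)}{8} = \frac{1}{8} \left(- \frac{1325}{13}\right) = - \frac{1325}{104}$)
$\left(-1676723 + 2369950\right) + f{\left(715 \right)} = \left(-1676723 + 2369950\right) - \frac{1325}{104} = 693227 - \frac{1325}{104} = \frac{72094283}{104}$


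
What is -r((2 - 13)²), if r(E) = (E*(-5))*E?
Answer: 73205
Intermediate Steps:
r(E) = -5*E² (r(E) = (-5*E)*E = -5*E²)
-r((2 - 13)²) = -(-5)*((2 - 13)²)² = -(-5)*((-11)²)² = -(-5)*121² = -(-5)*14641 = -1*(-73205) = 73205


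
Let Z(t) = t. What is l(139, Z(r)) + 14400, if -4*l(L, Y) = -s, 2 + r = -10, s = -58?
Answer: 28771/2 ≈ 14386.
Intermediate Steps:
r = -12 (r = -2 - 10 = -12)
l(L, Y) = -29/2 (l(L, Y) = -(-1)*(-58)/4 = -1/4*58 = -29/2)
l(139, Z(r)) + 14400 = -29/2 + 14400 = 28771/2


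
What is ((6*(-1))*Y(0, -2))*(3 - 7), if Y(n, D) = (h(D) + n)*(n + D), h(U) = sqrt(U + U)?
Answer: -96*I ≈ -96.0*I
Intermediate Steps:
h(U) = sqrt(2)*sqrt(U) (h(U) = sqrt(2*U) = sqrt(2)*sqrt(U))
Y(n, D) = (D + n)*(n + sqrt(2)*sqrt(D)) (Y(n, D) = (sqrt(2)*sqrt(D) + n)*(n + D) = (n + sqrt(2)*sqrt(D))*(D + n) = (D + n)*(n + sqrt(2)*sqrt(D)))
((6*(-1))*Y(0, -2))*(3 - 7) = ((6*(-1))*(0**2 - 2*0 + sqrt(2)*(-2)**(3/2) + 0*sqrt(2)*sqrt(-2)))*(3 - 7) = -6*(0 + 0 + sqrt(2)*(-2*I*sqrt(2)) + 0*sqrt(2)*(I*sqrt(2)))*(-4) = -6*(0 + 0 - 4*I + 0)*(-4) = -(-24)*I*(-4) = (24*I)*(-4) = -96*I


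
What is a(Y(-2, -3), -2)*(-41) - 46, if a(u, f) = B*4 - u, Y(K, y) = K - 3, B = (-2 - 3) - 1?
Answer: 733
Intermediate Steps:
B = -6 (B = -5 - 1 = -6)
Y(K, y) = -3 + K
a(u, f) = -24 - u (a(u, f) = -6*4 - u = -24 - u)
a(Y(-2, -3), -2)*(-41) - 46 = (-24 - (-3 - 2))*(-41) - 46 = (-24 - 1*(-5))*(-41) - 46 = (-24 + 5)*(-41) - 46 = -19*(-41) - 46 = 779 - 46 = 733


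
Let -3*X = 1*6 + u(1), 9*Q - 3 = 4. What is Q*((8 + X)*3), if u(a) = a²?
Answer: 119/9 ≈ 13.222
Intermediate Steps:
Q = 7/9 (Q = ⅓ + (⅑)*4 = ⅓ + 4/9 = 7/9 ≈ 0.77778)
X = -7/3 (X = -(1*6 + 1²)/3 = -(6 + 1)/3 = -⅓*7 = -7/3 ≈ -2.3333)
Q*((8 + X)*3) = 7*((8 - 7/3)*3)/9 = 7*((17/3)*3)/9 = (7/9)*17 = 119/9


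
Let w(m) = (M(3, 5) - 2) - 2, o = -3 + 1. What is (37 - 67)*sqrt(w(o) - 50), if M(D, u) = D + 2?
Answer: -210*I ≈ -210.0*I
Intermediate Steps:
o = -2
M(D, u) = 2 + D
w(m) = 1 (w(m) = ((2 + 3) - 2) - 2 = (5 - 2) - 2 = 3 - 2 = 1)
(37 - 67)*sqrt(w(o) - 50) = (37 - 67)*sqrt(1 - 50) = -210*I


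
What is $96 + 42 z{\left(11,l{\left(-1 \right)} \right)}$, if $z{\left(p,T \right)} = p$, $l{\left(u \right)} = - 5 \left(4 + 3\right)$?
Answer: $558$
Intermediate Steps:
$l{\left(u \right)} = -35$ ($l{\left(u \right)} = \left(-5\right) 7 = -35$)
$96 + 42 z{\left(11,l{\left(-1 \right)} \right)} = 96 + 42 \cdot 11 = 96 + 462 = 558$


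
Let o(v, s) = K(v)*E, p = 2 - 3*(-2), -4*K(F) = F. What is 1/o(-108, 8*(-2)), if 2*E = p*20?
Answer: 1/2160 ≈ 0.00046296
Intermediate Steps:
K(F) = -F/4
p = 8 (p = 2 + 6 = 8)
E = 80 (E = (8*20)/2 = (1/2)*160 = 80)
o(v, s) = -20*v (o(v, s) = -v/4*80 = -20*v)
1/o(-108, 8*(-2)) = 1/(-20*(-108)) = 1/2160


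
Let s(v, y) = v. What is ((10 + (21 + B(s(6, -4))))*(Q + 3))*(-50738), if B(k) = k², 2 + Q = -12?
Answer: 37393906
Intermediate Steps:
Q = -14 (Q = -2 - 12 = -14)
((10 + (21 + B(s(6, -4))))*(Q + 3))*(-50738) = ((10 + (21 + 6²))*(-14 + 3))*(-50738) = ((10 + (21 + 36))*(-11))*(-50738) = ((10 + 57)*(-11))*(-50738) = (67*(-11))*(-50738) = -737*(-50738) = 37393906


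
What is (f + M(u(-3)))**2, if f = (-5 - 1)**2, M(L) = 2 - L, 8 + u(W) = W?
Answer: 2401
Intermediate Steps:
u(W) = -8 + W
f = 36 (f = (-6)**2 = 36)
(f + M(u(-3)))**2 = (36 + (2 - (-8 - 3)))**2 = (36 + (2 - 1*(-11)))**2 = (36 + (2 + 11))**2 = (36 + 13)**2 = 49**2 = 2401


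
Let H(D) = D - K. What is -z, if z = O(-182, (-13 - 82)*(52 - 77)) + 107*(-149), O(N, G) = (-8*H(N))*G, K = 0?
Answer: -3442057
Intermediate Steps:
H(D) = D (H(D) = D - 1*0 = D + 0 = D)
O(N, G) = -8*G*N (O(N, G) = (-8*N)*G = -8*G*N)
z = 3442057 (z = -8*(-13 - 82)*(52 - 77)*(-182) + 107*(-149) = -8*(-95*(-25))*(-182) - 15943 = -8*2375*(-182) - 15943 = 3458000 - 15943 = 3442057)
-z = -1*3442057 = -3442057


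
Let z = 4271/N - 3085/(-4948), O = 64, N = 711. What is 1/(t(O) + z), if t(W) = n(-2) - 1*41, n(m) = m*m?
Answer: -3518028/106840693 ≈ -0.032928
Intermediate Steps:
n(m) = m²
z = 23326343/3518028 (z = 4271/711 - 3085/(-4948) = 4271*(1/711) - 3085*(-1/4948) = 4271/711 + 3085/4948 = 23326343/3518028 ≈ 6.6305)
t(W) = -37 (t(W) = (-2)² - 1*41 = 4 - 41 = -37)
1/(t(O) + z) = 1/(-37 + 23326343/3518028) = 1/(-106840693/3518028) = -3518028/106840693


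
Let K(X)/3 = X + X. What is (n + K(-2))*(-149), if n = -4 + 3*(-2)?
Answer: 3278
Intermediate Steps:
K(X) = 6*X (K(X) = 3*(X + X) = 3*(2*X) = 6*X)
n = -10 (n = -4 - 6 = -10)
(n + K(-2))*(-149) = (-10 + 6*(-2))*(-149) = (-10 - 12)*(-149) = -22*(-149) = 3278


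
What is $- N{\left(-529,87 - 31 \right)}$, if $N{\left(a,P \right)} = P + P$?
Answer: $-112$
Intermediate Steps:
$N{\left(a,P \right)} = 2 P$
$- N{\left(-529,87 - 31 \right)} = - 2 \left(87 - 31\right) = - 2 \cdot 56 = \left(-1\right) 112 = -112$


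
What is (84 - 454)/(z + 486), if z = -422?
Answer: -185/32 ≈ -5.7813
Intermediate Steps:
(84 - 454)/(z + 486) = (84 - 454)/(-422 + 486) = -370/64 = -370*1/64 = -185/32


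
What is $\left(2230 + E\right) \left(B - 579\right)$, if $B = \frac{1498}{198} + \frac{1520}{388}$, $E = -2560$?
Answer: $\frac{54498640}{291} \approx 1.8728 \cdot 10^{5}$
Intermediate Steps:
$B = \frac{110273}{9603}$ ($B = 1498 \cdot \frac{1}{198} + 1520 \cdot \frac{1}{388} = \frac{749}{99} + \frac{380}{97} = \frac{110273}{9603} \approx 11.483$)
$\left(2230 + E\right) \left(B - 579\right) = \left(2230 - 2560\right) \left(\frac{110273}{9603} - 579\right) = \left(-330\right) \left(- \frac{5449864}{9603}\right) = \frac{54498640}{291}$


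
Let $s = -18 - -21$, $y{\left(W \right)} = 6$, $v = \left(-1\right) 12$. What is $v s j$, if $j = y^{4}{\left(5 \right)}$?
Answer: $-46656$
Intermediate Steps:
$v = -12$
$s = 3$ ($s = -18 + 21 = 3$)
$j = 1296$ ($j = 6^{4} = 1296$)
$v s j = \left(-12\right) 3 \cdot 1296 = \left(-36\right) 1296 = -46656$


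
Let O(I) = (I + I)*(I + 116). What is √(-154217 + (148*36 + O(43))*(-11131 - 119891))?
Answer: I*√2489834261 ≈ 49898.0*I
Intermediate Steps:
O(I) = 2*I*(116 + I) (O(I) = (2*I)*(116 + I) = 2*I*(116 + I))
√(-154217 + (148*36 + O(43))*(-11131 - 119891)) = √(-154217 + (148*36 + 2*43*(116 + 43))*(-11131 - 119891)) = √(-154217 + (5328 + 2*43*159)*(-131022)) = √(-154217 + (5328 + 13674)*(-131022)) = √(-154217 + 19002*(-131022)) = √(-154217 - 2489680044) = √(-2489834261) = I*√2489834261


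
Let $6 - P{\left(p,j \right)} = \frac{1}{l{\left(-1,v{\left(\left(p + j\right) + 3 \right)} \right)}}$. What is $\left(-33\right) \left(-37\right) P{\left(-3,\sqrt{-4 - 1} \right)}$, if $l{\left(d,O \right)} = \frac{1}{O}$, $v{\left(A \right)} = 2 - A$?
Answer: $4884 + 1221 i \sqrt{5} \approx 4884.0 + 2730.2 i$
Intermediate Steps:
$P{\left(p,j \right)} = 7 + j + p$ ($P{\left(p,j \right)} = 6 - \frac{1}{\frac{1}{2 - \left(\left(p + j\right) + 3\right)}} = 6 - \frac{1}{\frac{1}{2 - \left(\left(j + p\right) + 3\right)}} = 6 - \frac{1}{\frac{1}{2 - \left(3 + j + p\right)}} = 6 - \frac{1}{\frac{1}{-1 - j - p}} = 6 - \left(-1 - j - p\right) = 6 + \left(1 + j + p\right) = 7 + j + p$)
$\left(-33\right) \left(-37\right) P{\left(-3,\sqrt{-4 - 1} \right)} = \left(-33\right) \left(-37\right) \left(7 + \sqrt{-4 - 1} - 3\right) = 1221 \left(7 + \sqrt{-5} - 3\right) = 1221 \left(7 + i \sqrt{5} - 3\right) = 1221 \left(4 + i \sqrt{5}\right) = 4884 + 1221 i \sqrt{5}$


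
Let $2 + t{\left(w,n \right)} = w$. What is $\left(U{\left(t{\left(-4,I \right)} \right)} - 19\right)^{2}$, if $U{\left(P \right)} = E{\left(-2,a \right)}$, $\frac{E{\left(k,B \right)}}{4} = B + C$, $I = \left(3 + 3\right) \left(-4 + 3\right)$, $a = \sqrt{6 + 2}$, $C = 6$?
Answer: $153 + 80 \sqrt{2} \approx 266.14$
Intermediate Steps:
$a = 2 \sqrt{2}$ ($a = \sqrt{8} = 2 \sqrt{2} \approx 2.8284$)
$I = -6$ ($I = 6 \left(-1\right) = -6$)
$t{\left(w,n \right)} = -2 + w$
$E{\left(k,B \right)} = 24 + 4 B$ ($E{\left(k,B \right)} = 4 \left(B + 6\right) = 4 \left(6 + B\right) = 24 + 4 B$)
$U{\left(P \right)} = 24 + 8 \sqrt{2}$ ($U{\left(P \right)} = 24 + 4 \cdot 2 \sqrt{2} = 24 + 8 \sqrt{2}$)
$\left(U{\left(t{\left(-4,I \right)} \right)} - 19\right)^{2} = \left(\left(24 + 8 \sqrt{2}\right) - 19\right)^{2} = \left(5 + 8 \sqrt{2}\right)^{2}$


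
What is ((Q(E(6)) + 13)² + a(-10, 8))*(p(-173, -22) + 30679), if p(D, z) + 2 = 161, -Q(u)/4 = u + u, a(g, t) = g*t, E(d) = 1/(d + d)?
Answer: 20013862/9 ≈ 2.2238e+6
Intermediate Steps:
E(d) = 1/(2*d)
Q(u) = -8*u (Q(u) = -4*(u + u) = -8*u)
p(D, z) = 159 (p(D, z) = -2 + 161 = 159)
((Q(E(6)) + 13)² + a(-10, 8))*(p(-173, -22) + 30679) = ((-4/6 + 13)² - 10*8)*(159 + 30679) = ((-4/6 + 13)² - 80)*30838 = ((-8*1/12 + 13)² - 80)*30838 = ((-⅔ + 13)² - 80)*30838 = ((37/3)² - 80)*30838 = (1369/9 - 80)*30838 = (649/9)*30838 = 20013862/9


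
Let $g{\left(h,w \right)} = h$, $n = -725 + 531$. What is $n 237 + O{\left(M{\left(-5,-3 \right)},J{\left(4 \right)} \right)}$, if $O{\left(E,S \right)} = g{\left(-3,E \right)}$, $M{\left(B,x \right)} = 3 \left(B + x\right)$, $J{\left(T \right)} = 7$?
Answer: $-45981$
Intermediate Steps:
$n = -194$
$M{\left(B,x \right)} = 3 B + 3 x$
$O{\left(E,S \right)} = -3$
$n 237 + O{\left(M{\left(-5,-3 \right)},J{\left(4 \right)} \right)} = \left(-194\right) 237 - 3 = -45978 - 3 = -45981$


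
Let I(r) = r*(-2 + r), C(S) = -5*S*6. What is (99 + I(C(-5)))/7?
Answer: 22299/7 ≈ 3185.6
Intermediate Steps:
C(S) = -30*S
(99 + I(C(-5)))/7 = (99 + (-30*(-5))*(-2 - 30*(-5)))/7 = (99 + 150*(-2 + 150))/7 = (99 + 150*148)/7 = (99 + 22200)/7 = (⅐)*22299 = 22299/7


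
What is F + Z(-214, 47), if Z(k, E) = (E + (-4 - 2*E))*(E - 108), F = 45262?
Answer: 48373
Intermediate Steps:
Z(k, E) = (-108 + E)*(-4 - E) (Z(k, E) = (-4 - E)*(-108 + E) = (-108 + E)*(-4 - E))
F + Z(-214, 47) = 45262 + (432 - 1*47² + 104*47) = 45262 + (432 - 1*2209 + 4888) = 45262 + (432 - 2209 + 4888) = 45262 + 3111 = 48373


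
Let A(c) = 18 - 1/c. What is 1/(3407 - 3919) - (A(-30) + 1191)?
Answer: -9285391/7680 ≈ -1209.0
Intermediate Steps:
1/(3407 - 3919) - (A(-30) + 1191) = 1/(3407 - 3919) - ((18 - 1/(-30)) + 1191) = 1/(-512) - ((18 - 1*(-1/30)) + 1191) = -1/512 - ((18 + 1/30) + 1191) = -1/512 - (541/30 + 1191) = -1/512 - 1*36271/30 = -1/512 - 36271/30 = -9285391/7680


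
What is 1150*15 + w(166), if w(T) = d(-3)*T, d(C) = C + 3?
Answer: 17250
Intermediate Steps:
d(C) = 3 + C
w(T) = 0 (w(T) = (3 - 3)*T = 0*T = 0)
1150*15 + w(166) = 1150*15 + 0 = 17250 + 0 = 17250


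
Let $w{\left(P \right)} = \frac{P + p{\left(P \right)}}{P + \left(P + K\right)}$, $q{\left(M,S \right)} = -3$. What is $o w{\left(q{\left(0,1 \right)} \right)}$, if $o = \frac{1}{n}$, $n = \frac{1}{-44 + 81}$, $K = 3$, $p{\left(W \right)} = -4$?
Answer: $\frac{259}{3} \approx 86.333$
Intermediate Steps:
$n = \frac{1}{37} \approx 0.027027$
$w{\left(P \right)} = \frac{-4 + P}{3 + 2 P}$ ($w{\left(P \right)} = \frac{P - 4}{P + \left(P + 3\right)} = \frac{-4 + P}{P + \left(3 + P\right)} = \frac{-4 + P}{3 + 2 P}$)
$o = 37$ ($o = \frac{1}{\frac{1}{37}} = 37$)
$o w{\left(q{\left(0,1 \right)} \right)} = 37 \frac{-4 - 3}{3 + 2 \left(-3\right)} = 37 \frac{1}{3 - 6} \left(-7\right) = 37 \frac{1}{-3} \left(-7\right) = 37 \left(\left(- \frac{1}{3}\right) \left(-7\right)\right) = 37 \cdot \frac{7}{3} = \frac{259}{3}$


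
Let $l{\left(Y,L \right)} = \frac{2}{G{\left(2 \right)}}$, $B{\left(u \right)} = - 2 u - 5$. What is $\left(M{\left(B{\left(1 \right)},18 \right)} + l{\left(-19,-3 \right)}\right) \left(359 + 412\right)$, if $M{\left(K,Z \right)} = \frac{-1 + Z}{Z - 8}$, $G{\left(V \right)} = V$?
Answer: $\frac{20817}{10} \approx 2081.7$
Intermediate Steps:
$B{\left(u \right)} = -5 - 2 u$
$l{\left(Y,L \right)} = 1$ ($l{\left(Y,L \right)} = \frac{2}{2} = 2 \cdot \frac{1}{2} = 1$)
$M{\left(K,Z \right)} = \frac{-1 + Z}{-8 + Z}$
$\left(M{\left(B{\left(1 \right)},18 \right)} + l{\left(-19,-3 \right)}\right) \left(359 + 412\right) = \left(\frac{-1 + 18}{-8 + 18} + 1\right) \left(359 + 412\right) = \left(\frac{1}{10} \cdot 17 + 1\right) 771 = \left(\frac{17}{10} + 1\right) 771 = \frac{27}{10} \cdot 771 = \frac{20817}{10}$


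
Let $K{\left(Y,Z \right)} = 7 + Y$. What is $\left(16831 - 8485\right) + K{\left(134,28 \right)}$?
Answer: $8487$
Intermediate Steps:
$\left(16831 - 8485\right) + K{\left(134,28 \right)} = \left(16831 - 8485\right) + \left(7 + 134\right) = 8346 + 141 = 8487$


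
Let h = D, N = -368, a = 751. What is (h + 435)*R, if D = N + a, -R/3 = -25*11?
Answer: 674850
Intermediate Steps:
R = 825 (R = -(-75)*11 = -3*(-275) = 825)
D = 383 (D = -368 + 751 = 383)
h = 383
(h + 435)*R = (383 + 435)*825 = 818*825 = 674850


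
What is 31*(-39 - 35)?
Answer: -2294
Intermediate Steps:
31*(-39 - 35) = 31*(-74) = -2294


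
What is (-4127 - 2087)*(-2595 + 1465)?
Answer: 7021820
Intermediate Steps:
(-4127 - 2087)*(-2595 + 1465) = -6214*(-1130) = 7021820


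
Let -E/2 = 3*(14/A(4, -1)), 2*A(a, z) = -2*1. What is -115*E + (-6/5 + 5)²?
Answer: -241139/25 ≈ -9645.6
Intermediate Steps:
A(a, z) = -1 (A(a, z) = (-2*1)/2 = (½)*(-2) = -1)
E = 84 (E = -6*14/(-1) = -6*14*(-1) = -6*(-14) = -2*(-42) = 84)
-115*E + (-6/5 + 5)² = -115*84 + (-6/5 + 5)² = -9660 + (-6*⅕ + 5)² = -9660 + (-6/5 + 5)² = -9660 + (19/5)² = -9660 + 361/25 = -241139/25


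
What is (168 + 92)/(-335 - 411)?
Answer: -130/373 ≈ -0.34853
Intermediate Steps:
(168 + 92)/(-335 - 411) = 260/(-746) = 260*(-1/746) = -130/373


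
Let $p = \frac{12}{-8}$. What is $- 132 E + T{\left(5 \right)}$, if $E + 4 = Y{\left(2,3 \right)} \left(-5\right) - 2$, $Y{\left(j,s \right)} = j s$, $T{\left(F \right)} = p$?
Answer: $\frac{9501}{2} \approx 4750.5$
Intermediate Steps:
$p = - \frac{3}{2}$ ($p = 12 \left(- \frac{1}{8}\right) = - \frac{3}{2} \approx -1.5$)
$T{\left(F \right)} = - \frac{3}{2}$
$E = -36$ ($E = -4 + \left(2 \cdot 3 \left(-5\right) - 2\right) = -4 + \left(6 \left(-5\right) - 2\right) = -4 - 32 = -36$)
$- 132 E + T{\left(5 \right)} = \left(-132\right) \left(-36\right) - \frac{3}{2} = 4752 - \frac{3}{2} = \frac{9501}{2}$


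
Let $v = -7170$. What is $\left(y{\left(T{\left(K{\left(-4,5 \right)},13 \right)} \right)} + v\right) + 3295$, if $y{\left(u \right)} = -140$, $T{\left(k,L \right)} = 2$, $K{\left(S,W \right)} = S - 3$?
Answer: $-4015$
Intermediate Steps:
$K{\left(S,W \right)} = -3 + S$
$\left(y{\left(T{\left(K{\left(-4,5 \right)},13 \right)} \right)} + v\right) + 3295 = \left(-140 - 7170\right) + 3295 = -7310 + 3295 = -4015$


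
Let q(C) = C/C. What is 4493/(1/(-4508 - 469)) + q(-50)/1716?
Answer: -38372610275/1716 ≈ -2.2362e+7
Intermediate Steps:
q(C) = 1
4493/(1/(-4508 - 469)) + q(-50)/1716 = 4493/(1/(-4508 - 469)) + 1/1716 = 4493/(1/(-4977)) + 1*(1/1716) = 4493/(-1/4977) + 1/1716 = 4493*(-4977) + 1/1716 = -22361661 + 1/1716 = -38372610275/1716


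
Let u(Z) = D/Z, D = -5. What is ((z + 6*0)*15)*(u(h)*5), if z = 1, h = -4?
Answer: 375/4 ≈ 93.750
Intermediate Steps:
u(Z) = -5/Z
((z + 6*0)*15)*(u(h)*5) = ((1 + 6*0)*15)*(-5/(-4)*5) = ((1 + 0)*15)*(-5*(-¼)*5) = (1*15)*((5/4)*5) = 15*(25/4) = 375/4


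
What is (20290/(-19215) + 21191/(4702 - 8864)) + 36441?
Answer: 582759653197/15994566 ≈ 36435.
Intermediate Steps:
(20290/(-19215) + 21191/(4702 - 8864)) + 36441 = (20290*(-1/19215) + 21191/(-4162)) + 36441 = (-4058/3843 + 21191*(-1/4162)) + 36441 = (-4058/3843 - 21191/4162) + 36441 = -98326409/15994566 + 36441 = 582759653197/15994566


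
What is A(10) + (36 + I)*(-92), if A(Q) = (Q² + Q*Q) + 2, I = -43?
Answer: 846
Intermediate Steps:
A(Q) = 2 + 2*Q² (A(Q) = (Q² + Q²) + 2 = 2*Q² + 2 = 2 + 2*Q²)
A(10) + (36 + I)*(-92) = (2 + 2*10²) + (36 - 43)*(-92) = (2 + 2*100) - 7*(-92) = (2 + 200) + 644 = 202 + 644 = 846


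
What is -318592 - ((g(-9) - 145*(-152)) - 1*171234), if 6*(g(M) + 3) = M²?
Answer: -338817/2 ≈ -1.6941e+5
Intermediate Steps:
g(M) = -3 + M²/6
-318592 - ((g(-9) - 145*(-152)) - 1*171234) = -318592 - (((-3 + (⅙)*(-9)²) - 145*(-152)) - 1*171234) = -318592 - (((-3 + (⅙)*81) + 22040) - 171234) = -318592 - (((-3 + 27/2) + 22040) - 171234) = -318592 - ((21/2 + 22040) - 171234) = -318592 - (44101/2 - 171234) = -318592 - 1*(-298367/2) = -318592 + 298367/2 = -338817/2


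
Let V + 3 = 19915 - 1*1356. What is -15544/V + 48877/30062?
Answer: 109919471/139457618 ≈ 0.78819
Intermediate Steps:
V = 18556 (V = -3 + (19915 - 1*1356) = -3 + (19915 - 1356) = -3 + 18559 = 18556)
-15544/V + 48877/30062 = -15544/18556 + 48877/30062 = -15544*1/18556 + 48877*(1/30062) = -3886/4639 + 48877/30062 = 109919471/139457618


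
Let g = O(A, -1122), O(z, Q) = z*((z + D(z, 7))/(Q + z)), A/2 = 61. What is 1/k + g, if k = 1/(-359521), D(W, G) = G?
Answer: -179768369/500 ≈ -3.5954e+5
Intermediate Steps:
A = 122 (A = 2*61 = 122)
k = -1/359521 ≈ -2.7815e-6
O(z, Q) = z*(7 + z)/(Q + z) (O(z, Q) = z*((z + 7)/(Q + z)) = z*((7 + z)/(Q + z)) = z*(7 + z)/(Q + z))
g = -7869/500 (g = 122*(7 + 122)/(-1122 + 122) = 122*129/(-1000) = 122*(-1/1000)*129 = -7869/500 ≈ -15.738)
1/k + g = 1/(-1/359521) - 7869/500 = -359521 - 7869/500 = -179768369/500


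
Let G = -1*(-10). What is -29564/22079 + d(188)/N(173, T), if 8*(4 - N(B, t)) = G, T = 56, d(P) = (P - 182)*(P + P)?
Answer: 198915692/242869 ≈ 819.02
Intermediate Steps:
d(P) = 2*P*(-182 + P) (d(P) = (-182 + P)*(2*P) = 2*P*(-182 + P))
G = 10
N(B, t) = 11/4 (N(B, t) = 4 - ⅛*10 = 4 - 5/4 = 11/4)
-29564/22079 + d(188)/N(173, T) = -29564/22079 + (2*188*(-182 + 188))/(11/4) = -29564*1/22079 + (2*188*6)*(4/11) = -29564/22079 + 2256*(4/11) = -29564/22079 + 9024/11 = 198915692/242869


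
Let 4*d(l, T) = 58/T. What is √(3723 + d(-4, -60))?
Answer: √13401930/60 ≈ 61.014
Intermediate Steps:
d(l, T) = 29/(2*T) (d(l, T) = (58/T)/4 = 29/(2*T))
√(3723 + d(-4, -60)) = √(3723 + (29/2)/(-60)) = √(3723 + (29/2)*(-1/60)) = √(3723 - 29/120) = √(446731/120) = √13401930/60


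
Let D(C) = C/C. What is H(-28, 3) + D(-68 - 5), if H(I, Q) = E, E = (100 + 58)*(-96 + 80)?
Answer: -2527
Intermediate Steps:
D(C) = 1
E = -2528 (E = 158*(-16) = -2528)
H(I, Q) = -2528
H(-28, 3) + D(-68 - 5) = -2528 + 1 = -2527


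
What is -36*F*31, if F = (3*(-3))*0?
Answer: 0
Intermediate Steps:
F = 0 (F = -9*0 = 0)
-36*F*31 = -36*0*31 = 0*31 = 0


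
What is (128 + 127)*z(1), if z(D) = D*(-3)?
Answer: -765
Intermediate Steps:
z(D) = -3*D
(128 + 127)*z(1) = (128 + 127)*(-3*1) = 255*(-3) = -765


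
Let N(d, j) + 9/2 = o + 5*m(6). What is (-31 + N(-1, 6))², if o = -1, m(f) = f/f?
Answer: 3969/4 ≈ 992.25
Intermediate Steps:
m(f) = 1
N(d, j) = -½ (N(d, j) = -9/2 + (-1 + 5*1) = -9/2 + (-1 + 5) = -9/2 + 4 = -½)
(-31 + N(-1, 6))² = (-31 - ½)² = (-63/2)² = 3969/4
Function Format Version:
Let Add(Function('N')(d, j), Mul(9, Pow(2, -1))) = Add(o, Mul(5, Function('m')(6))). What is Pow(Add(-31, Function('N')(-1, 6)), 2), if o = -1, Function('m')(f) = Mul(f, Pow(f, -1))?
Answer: Rational(3969, 4) ≈ 992.25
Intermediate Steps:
Function('m')(f) = 1
Function('N')(d, j) = Rational(-1, 2) (Function('N')(d, j) = Add(Rational(-9, 2), Add(-1, Mul(5, 1))) = Add(Rational(-9, 2), Add(-1, 5)) = Add(Rational(-9, 2), 4) = Rational(-1, 2))
Pow(Add(-31, Function('N')(-1, 6)), 2) = Pow(Add(-31, Rational(-1, 2)), 2) = Pow(Rational(-63, 2), 2) = Rational(3969, 4)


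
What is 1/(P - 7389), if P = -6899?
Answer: -1/14288 ≈ -6.9989e-5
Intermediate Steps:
1/(P - 7389) = 1/(-6899 - 7389) = 1/(-14288) = -1/14288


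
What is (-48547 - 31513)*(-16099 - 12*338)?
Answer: 1613609300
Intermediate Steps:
(-48547 - 31513)*(-16099 - 12*338) = -80060*(-16099 - 4056) = -80060*(-20155) = 1613609300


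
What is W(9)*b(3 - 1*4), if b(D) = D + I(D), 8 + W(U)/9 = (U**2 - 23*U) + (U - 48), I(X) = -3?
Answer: 6228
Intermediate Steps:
W(U) = -504 - 198*U + 9*U**2 (W(U) = -72 + 9*((U**2 - 23*U) + (U - 48)) = -72 + 9*((U**2 - 23*U) + (-48 + U)) = -72 + 9*(-48 + U**2 - 22*U) = -72 + (-432 - 198*U + 9*U**2) = -504 - 198*U + 9*U**2)
b(D) = -3 + D (b(D) = D - 3 = -3 + D)
W(9)*b(3 - 1*4) = (-504 - 198*9 + 9*9**2)*(-3 + (3 - 1*4)) = (-504 - 1782 + 9*81)*(-3 + (3 - 4)) = (-504 - 1782 + 729)*(-3 - 1) = -1557*(-4) = 6228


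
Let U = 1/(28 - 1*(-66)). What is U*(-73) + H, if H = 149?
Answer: 13933/94 ≈ 148.22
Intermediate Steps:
U = 1/94 (U = 1/(28 + 66) = 1/94 ≈ 0.010638)
U*(-73) + H = (1/94)*(-73) + 149 = -73/94 + 149 = 13933/94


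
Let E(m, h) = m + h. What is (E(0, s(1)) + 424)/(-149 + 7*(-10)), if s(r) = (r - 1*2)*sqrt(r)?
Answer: -141/73 ≈ -1.9315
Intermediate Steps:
s(r) = sqrt(r)*(-2 + r) (s(r) = (r - 2)*sqrt(r) = (-2 + r)*sqrt(r) = sqrt(r)*(-2 + r))
E(m, h) = h + m
(E(0, s(1)) + 424)/(-149 + 7*(-10)) = ((sqrt(1)*(-2 + 1) + 0) + 424)/(-149 + 7*(-10)) = ((1*(-1) + 0) + 424)/(-149 - 70) = ((-1 + 0) + 424)/(-219) = (-1 + 424)*(-1/219) = 423*(-1/219) = -141/73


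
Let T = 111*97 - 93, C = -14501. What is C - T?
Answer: -25175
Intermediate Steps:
T = 10674 (T = 10767 - 93 = 10674)
C - T = -14501 - 1*10674 = -14501 - 10674 = -25175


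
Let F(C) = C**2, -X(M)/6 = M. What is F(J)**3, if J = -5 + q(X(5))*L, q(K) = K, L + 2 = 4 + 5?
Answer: 98771297640625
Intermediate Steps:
X(M) = -6*M
L = 7 (L = -2 + (4 + 5) = -2 + 9 = 7)
J = -215 (J = -5 - 6*5*7 = -5 - 30*7 = -5 - 210 = -215)
F(J)**3 = ((-215)**2)**3 = 46225**3 = 98771297640625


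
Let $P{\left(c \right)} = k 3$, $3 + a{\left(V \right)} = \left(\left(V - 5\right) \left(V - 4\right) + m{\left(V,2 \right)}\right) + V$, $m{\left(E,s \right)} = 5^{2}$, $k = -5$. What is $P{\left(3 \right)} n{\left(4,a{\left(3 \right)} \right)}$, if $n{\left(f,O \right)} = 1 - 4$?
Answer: $45$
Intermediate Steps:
$m{\left(E,s \right)} = 25$
$a{\left(V \right)} = 22 + V + \left(-5 + V\right) \left(-4 + V\right)$ ($a{\left(V \right)} = -3 + \left(\left(\left(V - 5\right) \left(V - 4\right) + 25\right) + V\right) = -3 + \left(\left(\left(-5 + V\right) \left(-4 + V\right) + 25\right) + V\right) = -3 + \left(\left(25 + \left(-5 + V\right) \left(-4 + V\right)\right) + V\right) = -3 + \left(25 + V + \left(-5 + V\right) \left(-4 + V\right)\right) = 22 + V + \left(-5 + V\right) \left(-4 + V\right)$)
$n{\left(f,O \right)} = -3$
$P{\left(c \right)} = -15$ ($P{\left(c \right)} = \left(-5\right) 3 = -15$)
$P{\left(3 \right)} n{\left(4,a{\left(3 \right)} \right)} = \left(-15\right) \left(-3\right) = 45$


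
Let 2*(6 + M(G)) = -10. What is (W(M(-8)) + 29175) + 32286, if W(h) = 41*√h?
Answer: 61461 + 41*I*√11 ≈ 61461.0 + 135.98*I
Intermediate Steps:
M(G) = -11 (M(G) = -6 + (½)*(-10) = -6 - 5 = -11)
(W(M(-8)) + 29175) + 32286 = (41*√(-11) + 29175) + 32286 = (41*(I*√11) + 29175) + 32286 = (41*I*√11 + 29175) + 32286 = (29175 + 41*I*√11) + 32286 = 61461 + 41*I*√11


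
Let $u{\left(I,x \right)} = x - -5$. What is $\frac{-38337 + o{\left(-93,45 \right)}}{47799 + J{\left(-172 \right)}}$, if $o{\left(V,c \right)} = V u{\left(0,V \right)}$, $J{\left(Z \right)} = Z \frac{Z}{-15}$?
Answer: $- \frac{1035}{1573} \approx -0.65798$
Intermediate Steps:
$u{\left(I,x \right)} = 5 + x$ ($u{\left(I,x \right)} = x + 5 = 5 + x$)
$J{\left(Z \right)} = - \frac{Z^{2}}{15}$ ($J{\left(Z \right)} = Z Z \left(- \frac{1}{15}\right) = Z \left(- \frac{Z}{15}\right) = - \frac{Z^{2}}{15}$)
$o{\left(V,c \right)} = V \left(5 + V\right)$
$\frac{-38337 + o{\left(-93,45 \right)}}{47799 + J{\left(-172 \right)}} = \frac{-38337 - 93 \left(5 - 93\right)}{47799 - \frac{\left(-172\right)^{2}}{15}} = \frac{-38337 - -8184}{47799 - \frac{29584}{15}} = \frac{-38337 + 8184}{47799 - \frac{29584}{15}} = - \frac{30153}{\frac{687401}{15}} = \left(-30153\right) \frac{15}{687401} = - \frac{1035}{1573}$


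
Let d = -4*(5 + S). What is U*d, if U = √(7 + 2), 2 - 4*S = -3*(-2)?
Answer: -48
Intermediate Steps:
S = -1 (S = ½ - (-3)*(-2)/4 = ½ - ¼*6 = ½ - 3/2 = -1)
U = 3 (U = √9 = 3)
d = -16 (d = -4*(5 - 1) = -4*4 = -16)
U*d = 3*(-16) = -48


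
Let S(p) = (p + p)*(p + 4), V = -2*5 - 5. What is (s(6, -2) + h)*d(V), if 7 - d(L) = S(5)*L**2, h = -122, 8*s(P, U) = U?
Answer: 9898827/4 ≈ 2.4747e+6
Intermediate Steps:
s(P, U) = U/8
V = -15 (V = -10 - 5 = -15)
S(p) = 2*p*(4 + p) (S(p) = (2*p)*(4 + p) = 2*p*(4 + p))
d(L) = 7 - 90*L**2 (d(L) = 7 - 2*5*(4 + 5)*L**2 = 7 - 2*5*9*L**2 = 7 - 90*L**2)
(s(6, -2) + h)*d(V) = ((1/8)*(-2) - 122)*(7 - 90*(-15)**2) = (-1/4 - 122)*(7 - 90*225) = -489*(7 - 20250)/4 = -489/4*(-20243) = 9898827/4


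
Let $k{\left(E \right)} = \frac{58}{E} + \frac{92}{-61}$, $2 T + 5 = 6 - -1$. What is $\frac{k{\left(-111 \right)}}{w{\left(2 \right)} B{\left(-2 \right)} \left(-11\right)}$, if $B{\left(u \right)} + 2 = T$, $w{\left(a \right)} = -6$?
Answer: $\frac{625}{20313} \approx 0.030768$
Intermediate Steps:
$T = 1$ ($T = - \frac{5}{2} + \frac{6 - -1}{2} = - \frac{5}{2} + \frac{6 + 1}{2} = - \frac{5}{2} + \frac{1}{2} \cdot 7 = - \frac{5}{2} + \frac{7}{2} = 1$)
$B{\left(u \right)} = -1$ ($B{\left(u \right)} = -2 + 1 = -1$)
$k{\left(E \right)} = - \frac{92}{61} + \frac{58}{E}$ ($k{\left(E \right)} = \frac{58}{E} + 92 \left(- \frac{1}{61}\right) = \frac{58}{E} - \frac{92}{61} = - \frac{92}{61} + \frac{58}{E}$)
$\frac{k{\left(-111 \right)}}{w{\left(2 \right)} B{\left(-2 \right)} \left(-11\right)} = \frac{- \frac{92}{61} + \frac{58}{-111}}{\left(-6\right) \left(-1\right) \left(-11\right)} = \frac{- \frac{92}{61} + 58 \left(- \frac{1}{111}\right)}{6 \left(-11\right)} = \frac{- \frac{92}{61} - \frac{58}{111}}{-66} = \left(- \frac{13750}{6771}\right) \left(- \frac{1}{66}\right) = \frac{625}{20313}$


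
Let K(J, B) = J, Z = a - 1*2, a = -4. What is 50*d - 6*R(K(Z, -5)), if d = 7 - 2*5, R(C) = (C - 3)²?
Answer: -636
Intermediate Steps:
Z = -6 (Z = -4 - 1*2 = -4 - 2 = -6)
R(C) = (-3 + C)²
d = -3 (d = 7 - 10 = -3)
50*d - 6*R(K(Z, -5)) = 50*(-3) - 6*(-3 - 6)² = -150 - 6*(-9)² = -150 - 6*81 = -150 - 486 = -636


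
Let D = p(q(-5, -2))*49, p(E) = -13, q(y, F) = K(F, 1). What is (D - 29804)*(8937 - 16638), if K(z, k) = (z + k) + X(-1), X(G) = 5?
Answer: 234426141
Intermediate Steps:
K(z, k) = 5 + k + z (K(z, k) = (z + k) + 5 = (k + z) + 5 = 5 + k + z)
q(y, F) = 6 + F (q(y, F) = 5 + 1 + F = 6 + F)
D = -637 (D = -13*49 = -637)
(D - 29804)*(8937 - 16638) = (-637 - 29804)*(8937 - 16638) = -30441*(-7701) = 234426141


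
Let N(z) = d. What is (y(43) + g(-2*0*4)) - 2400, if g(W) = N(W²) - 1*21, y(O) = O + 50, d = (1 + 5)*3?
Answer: -2310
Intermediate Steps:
d = 18 (d = 6*3 = 18)
N(z) = 18
y(O) = 50 + O
g(W) = -3 (g(W) = 18 - 1*21 = 18 - 21 = -3)
(y(43) + g(-2*0*4)) - 2400 = ((50 + 43) - 3) - 2400 = (93 - 3) - 2400 = 90 - 2400 = -2310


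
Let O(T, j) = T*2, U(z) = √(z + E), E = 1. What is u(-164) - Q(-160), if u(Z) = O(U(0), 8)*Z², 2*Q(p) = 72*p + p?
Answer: 59632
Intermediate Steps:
U(z) = √(1 + z) (U(z) = √(z + 1) = √(1 + z))
O(T, j) = 2*T
Q(p) = 73*p/2 (Q(p) = (72*p + p)/2 = (73*p)/2 = 73*p/2)
u(Z) = 2*Z² (u(Z) = (2*√(1 + 0))*Z² = (2*√1)*Z² = (2*1)*Z² = 2*Z²)
u(-164) - Q(-160) = 2*(-164)² - 73*(-160)/2 = 2*26896 - 1*(-5840) = 53792 + 5840 = 59632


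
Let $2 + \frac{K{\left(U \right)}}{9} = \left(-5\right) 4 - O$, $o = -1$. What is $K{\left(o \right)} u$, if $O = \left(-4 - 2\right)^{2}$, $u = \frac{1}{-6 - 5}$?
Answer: $\frac{522}{11} \approx 47.455$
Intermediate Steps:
$u = - \frac{1}{11}$ ($u = \frac{1}{-6 - 5} = \frac{1}{-11} = - \frac{1}{11} \approx -0.090909$)
$O = 36$ ($O = \left(-6\right)^{2} = 36$)
$K{\left(U \right)} = -522$ ($K{\left(U \right)} = -18 + 9 \left(\left(-5\right) 4 - 36\right) = -18 + 9 \left(-20 - 36\right) = -18 + 9 \left(-56\right) = -18 - 504 = -522$)
$K{\left(o \right)} u = \left(-522\right) \left(- \frac{1}{11}\right) = \frac{522}{11}$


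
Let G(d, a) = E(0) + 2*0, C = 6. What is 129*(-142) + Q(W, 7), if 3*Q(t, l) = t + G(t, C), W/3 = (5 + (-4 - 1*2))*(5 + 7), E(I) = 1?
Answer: -54989/3 ≈ -18330.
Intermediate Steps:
G(d, a) = 1 (G(d, a) = 1 + 2*0 = 1 + 0 = 1)
W = -36 (W = 3*((5 + (-4 - 1*2))*(5 + 7)) = 3*((5 + (-4 - 2))*12) = 3*((5 - 6)*12) = 3*(-1*12) = 3*(-12) = -36)
Q(t, l) = ⅓ + t/3 (Q(t, l) = (t + 1)/3 = (1 + t)/3 = ⅓ + t/3)
129*(-142) + Q(W, 7) = 129*(-142) + (⅓ + (⅓)*(-36)) = -18318 + (⅓ - 12) = -18318 - 35/3 = -54989/3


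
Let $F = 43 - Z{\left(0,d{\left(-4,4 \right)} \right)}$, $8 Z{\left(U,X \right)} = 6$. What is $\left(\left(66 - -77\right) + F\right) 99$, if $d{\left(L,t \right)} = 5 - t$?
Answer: $\frac{73359}{4} \approx 18340.0$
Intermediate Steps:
$Z{\left(U,X \right)} = \frac{3}{4}$ ($Z{\left(U,X \right)} = \frac{1}{8} \cdot 6 = \frac{3}{4}$)
$F = \frac{169}{4}$ ($F = 43 - \frac{3}{4} = \frac{169}{4} \approx 42.25$)
$\left(\left(66 - -77\right) + F\right) 99 = \left(\left(66 - -77\right) + \frac{169}{4}\right) 99 = \left(\left(66 + 77\right) + \frac{169}{4}\right) 99 = \left(143 + \frac{169}{4}\right) 99 = \frac{741}{4} \cdot 99 = \frac{73359}{4}$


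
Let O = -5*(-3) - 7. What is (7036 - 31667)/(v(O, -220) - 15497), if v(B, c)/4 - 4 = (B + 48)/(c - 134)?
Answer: 4359687/2740249 ≈ 1.5910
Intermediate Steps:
O = 8 (O = 15 - 7 = 8)
v(B, c) = 16 + 4*(48 + B)/(-134 + c) (v(B, c) = 16 + 4*((B + 48)/(c - 134)) = 16 + 4*((48 + B)/(-134 + c)) = 16 + 4*(48 + B)/(-134 + c))
(7036 - 31667)/(v(O, -220) - 15497) = (7036 - 31667)/(4*(-488 + 8 + 4*(-220))/(-134 - 220) - 15497) = -24631/(4*(-488 + 8 - 880)/(-354) - 15497) = -24631/(4*(-1/354)*(-1360) - 15497) = -24631/(2720/177 - 15497) = -24631/(-2740249/177) = -24631*(-177/2740249) = 4359687/2740249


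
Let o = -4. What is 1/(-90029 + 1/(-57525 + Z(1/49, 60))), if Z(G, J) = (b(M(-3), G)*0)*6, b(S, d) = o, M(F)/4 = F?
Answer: -57525/5178918226 ≈ -1.1108e-5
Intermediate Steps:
M(F) = 4*F
b(S, d) = -4
Z(G, J) = 0 (Z(G, J) = -4*0*6 = 0*6 = 0)
1/(-90029 + 1/(-57525 + Z(1/49, 60))) = 1/(-90029 + 1/(-57525 + 0)) = 1/(-90029 + 1/(-57525)) = 1/(-90029 - 1/57525) = 1/(-5178918226/57525) = -57525/5178918226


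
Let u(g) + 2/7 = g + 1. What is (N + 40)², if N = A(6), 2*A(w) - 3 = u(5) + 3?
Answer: 103041/49 ≈ 2102.9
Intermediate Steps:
u(g) = 5/7 + g (u(g) = -2/7 + (g + 1) = -2/7 + (1 + g) = 5/7 + g)
A(w) = 41/7 (A(w) = 3/2 + ((5/7 + 5) + 3)/2 = 3/2 + (40/7 + 3)/2 = 3/2 + (½)*(61/7) = 3/2 + 61/14 = 41/7)
N = 41/7 ≈ 5.8571
(N + 40)² = (41/7 + 40)² = (321/7)² = 103041/49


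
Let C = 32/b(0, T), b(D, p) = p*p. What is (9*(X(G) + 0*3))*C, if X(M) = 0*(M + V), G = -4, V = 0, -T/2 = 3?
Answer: 0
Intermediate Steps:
T = -6 (T = -2*3 = -6)
b(D, p) = p²
X(M) = 0 (X(M) = 0*(M + 0) = 0*M = 0)
C = 8/9 (C = 32/((-6)²) = 32/36 = 32*(1/36) = 8/9 ≈ 0.88889)
(9*(X(G) + 0*3))*C = (9*(0 + 0*3))*(8/9) = (9*(0 + 0))*(8/9) = (9*0)*(8/9) = 0*(8/9) = 0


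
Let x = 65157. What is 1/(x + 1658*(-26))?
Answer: 1/22049 ≈ 4.5354e-5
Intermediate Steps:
1/(x + 1658*(-26)) = 1/(65157 + 1658*(-26)) = 1/(65157 - 43108) = 1/22049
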